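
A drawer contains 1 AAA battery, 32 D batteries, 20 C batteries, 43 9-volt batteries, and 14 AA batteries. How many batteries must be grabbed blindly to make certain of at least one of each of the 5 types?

The hardest type to obtain is AAA: we could draw every other battery first — 110 − 1 = 109 batteries — without a single AAA one.
The next draw must be AAA, so 109 + 1 = 110.

110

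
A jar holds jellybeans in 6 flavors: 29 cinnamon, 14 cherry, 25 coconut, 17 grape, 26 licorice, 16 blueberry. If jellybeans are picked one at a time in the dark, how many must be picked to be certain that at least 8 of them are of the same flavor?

43

The worst case takes 7 jellybeans of each flavor without reaching 8 of any: 6 × 7 = 42.
The next jellybean must bring some flavor to 8, so 42 + 1 = 43.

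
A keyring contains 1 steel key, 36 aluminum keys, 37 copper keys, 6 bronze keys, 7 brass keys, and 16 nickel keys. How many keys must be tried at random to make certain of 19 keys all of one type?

In the worst case we take at most 18 of each type, but all 1 steel, all 6 bronze, all 7 brass, and all 16 nickel (fewer than 18), giving 1 + 18 + 18 + 6 + 7 + 16 = 66.
One more key then forces some type to 19, so 66 + 1 = 67.

67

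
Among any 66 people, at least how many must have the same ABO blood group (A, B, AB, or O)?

If each of the 4 ABO blood groups held at most 16, the total would be at most 4 × 16 = 64 < 66, a contradiction.
So at least one holds ⌈66/4⌉ = 17.

17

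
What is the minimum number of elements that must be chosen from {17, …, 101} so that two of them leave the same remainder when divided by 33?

34

Group the integers by remainder mod 33; there are 33 residue classes, each nonempty in this range.
Choosing one from each class (33 integers) avoids any shared remainder.
One more choice must repeat a class, so two differ by a multiple of 33. Hence 33 + 1 = 34.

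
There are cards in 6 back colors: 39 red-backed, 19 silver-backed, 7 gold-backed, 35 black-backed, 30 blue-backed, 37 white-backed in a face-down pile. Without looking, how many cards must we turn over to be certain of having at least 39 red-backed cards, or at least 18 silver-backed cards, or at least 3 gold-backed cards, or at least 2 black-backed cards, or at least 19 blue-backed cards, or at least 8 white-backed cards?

84

Each of the 6 back colors has its own threshold; avoid all of them simultaneously.
The worst case stops just short of every target: 38 red-backed, 17 silver-backed, 2 gold-backed, 1 black-backed, 18 blue-backed, 7 white-backed — 38 + 17 + 2 + 1 + 18 + 7 = 83 cards.
One more card must push some back color to its target, so 83 + 1 = 84.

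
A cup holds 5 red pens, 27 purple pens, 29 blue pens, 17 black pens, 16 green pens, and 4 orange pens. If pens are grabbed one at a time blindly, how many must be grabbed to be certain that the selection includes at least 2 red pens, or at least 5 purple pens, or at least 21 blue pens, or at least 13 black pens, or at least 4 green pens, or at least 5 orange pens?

The worst case stops just short of every target: 1 red, 4 purple, 20 blue, 12 black, 3 green, 4 orange — 1 + 4 + 20 + 12 + 3 + 4 = 44 pens.
One more pen must push some ink color to its target, so 44 + 1 = 45.

45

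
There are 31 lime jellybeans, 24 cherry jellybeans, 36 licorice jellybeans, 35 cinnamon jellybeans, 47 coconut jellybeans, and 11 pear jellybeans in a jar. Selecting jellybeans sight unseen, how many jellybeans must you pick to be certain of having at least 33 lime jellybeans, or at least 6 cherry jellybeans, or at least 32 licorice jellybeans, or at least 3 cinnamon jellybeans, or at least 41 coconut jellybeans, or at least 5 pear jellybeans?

The worst case stops just short of every target: all 31 lime, 5 cherry, 31 licorice, 2 cinnamon, 40 coconut, 4 pear — 31 + 5 + 31 + 2 + 40 + 4 = 113 jellybeans.
One more jellybean must push some flavor to its target, so 113 + 1 = 114.

114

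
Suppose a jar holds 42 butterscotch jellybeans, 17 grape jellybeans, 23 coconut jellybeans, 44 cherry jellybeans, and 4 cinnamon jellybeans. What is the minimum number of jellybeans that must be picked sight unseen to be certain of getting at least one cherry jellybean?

87

The worst case draws every non-cherry jellybean first: 42 + 17 + 23 + 4 = 86.
The next draw is then forced to be cherry, giving 86 + 1 = 87.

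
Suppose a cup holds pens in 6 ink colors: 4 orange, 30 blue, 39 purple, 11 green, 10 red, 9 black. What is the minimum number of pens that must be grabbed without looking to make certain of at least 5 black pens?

The worst case draws every non-black pen first: 4 + 30 + 39 + 11 + 10 = 94.
The next 5 draws are then forced to be black, giving 94 + 5 = 99.

99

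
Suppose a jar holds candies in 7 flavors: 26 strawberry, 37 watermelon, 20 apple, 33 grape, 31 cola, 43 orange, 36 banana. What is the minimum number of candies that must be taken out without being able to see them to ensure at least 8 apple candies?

214

The worst case draws every non-apple candy first: 26 + 37 + 33 + 31 + 43 + 36 = 206.
The next 8 draws are then forced to be apple, giving 206 + 8 = 214.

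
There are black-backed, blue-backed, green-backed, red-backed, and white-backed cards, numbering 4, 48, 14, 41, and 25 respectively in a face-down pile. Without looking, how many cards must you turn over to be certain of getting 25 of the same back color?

In the worst case we take at most 24 of each back color, but all 4 black-backed and all 14 green-backed (fewer than 24), giving 4 + 24 + 14 + 24 + 24 = 90.
One more card then forces some back color to 25, so 90 + 1 = 91.

91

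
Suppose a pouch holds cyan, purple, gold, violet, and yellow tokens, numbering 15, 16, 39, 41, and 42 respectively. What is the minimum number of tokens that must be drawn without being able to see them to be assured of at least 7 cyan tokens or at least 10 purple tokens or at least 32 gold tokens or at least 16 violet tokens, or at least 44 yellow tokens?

The worst case stops just short of every target: 6 cyan, 9 purple, 31 gold, 15 violet, all 42 yellow — 6 + 9 + 31 + 15 + 42 = 103 tokens.
One more token must push some color to its target, so 103 + 1 = 104.

104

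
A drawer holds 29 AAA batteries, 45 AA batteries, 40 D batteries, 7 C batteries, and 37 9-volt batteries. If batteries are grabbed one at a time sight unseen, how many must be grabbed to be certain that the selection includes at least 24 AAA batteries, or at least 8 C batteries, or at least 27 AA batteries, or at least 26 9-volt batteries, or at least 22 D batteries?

103

The worst case stops just short of every target: 23 AAA, 26 AA, 21 D, 7 C, 25 9-volt — 23 + 26 + 21 + 7 + 25 = 102 batteries.
One more battery must push some type to its target, so 102 + 1 = 103.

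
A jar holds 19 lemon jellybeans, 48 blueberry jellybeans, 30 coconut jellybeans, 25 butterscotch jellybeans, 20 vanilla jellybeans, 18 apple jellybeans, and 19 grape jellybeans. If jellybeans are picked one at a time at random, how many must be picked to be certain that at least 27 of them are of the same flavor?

154

Treat the 7 flavors as pigeonholes.
In the worst case we take at most 26 of each flavor, but all 19 lemon, all 25 butterscotch, all 20 vanilla, all 18 apple, and all 19 grape (fewer than 26), giving 19 + 26 + 26 + 25 + 20 + 18 + 19 = 153.
One more jellybean then forces some flavor to 27, so 153 + 1 = 154.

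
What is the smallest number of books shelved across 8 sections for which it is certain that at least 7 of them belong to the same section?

49

There are 8 sections acting as pigeonholes.
With 8 × 6 = 48 books we could place exactly 6 in each, with no class reaching 7.
One more forces some class to hold 7, so 48 + 1 = 49.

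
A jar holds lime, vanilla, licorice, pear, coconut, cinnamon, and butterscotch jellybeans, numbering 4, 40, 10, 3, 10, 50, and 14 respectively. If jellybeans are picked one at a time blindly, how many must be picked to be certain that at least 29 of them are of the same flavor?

98

In the worst case we take at most 28 of each flavor, but all 4 lime, all 10 licorice, all 3 pear, all 10 coconut, and all 14 butterscotch (fewer than 28), giving 4 + 28 + 10 + 3 + 10 + 28 + 14 = 97.
One more jellybean then forces some flavor to 29, so 97 + 1 = 98.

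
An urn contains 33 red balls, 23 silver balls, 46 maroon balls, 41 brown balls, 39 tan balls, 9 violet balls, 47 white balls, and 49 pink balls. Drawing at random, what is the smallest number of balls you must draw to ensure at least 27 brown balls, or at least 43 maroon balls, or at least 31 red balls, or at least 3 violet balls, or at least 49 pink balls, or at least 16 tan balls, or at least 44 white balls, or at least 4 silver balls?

Each of the 8 colors has its own threshold; avoid all of them simultaneously.
The worst case stops just short of every target: 30 red, 3 silver, 42 maroon, 26 brown, 15 tan, 2 violet, 43 white, 48 pink — 30 + 3 + 42 + 26 + 15 + 2 + 43 + 48 = 209 balls.
One more ball must push some color to its target, so 209 + 1 = 210.

210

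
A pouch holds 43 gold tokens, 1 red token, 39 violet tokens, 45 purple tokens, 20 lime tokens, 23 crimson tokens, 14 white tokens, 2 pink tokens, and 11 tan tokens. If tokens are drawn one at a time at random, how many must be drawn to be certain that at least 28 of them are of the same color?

Treat the 9 colors as pigeonholes.
In the worst case we take at most 27 of each color, but all 1 red, all 20 lime, all 23 crimson, all 14 white, all 2 pink, and all 11 tan (fewer than 27), giving 27 + 1 + 27 + 27 + 20 + 23 + 14 + 2 + 11 = 152.
One more token then forces some color to 28, so 152 + 1 = 153.

153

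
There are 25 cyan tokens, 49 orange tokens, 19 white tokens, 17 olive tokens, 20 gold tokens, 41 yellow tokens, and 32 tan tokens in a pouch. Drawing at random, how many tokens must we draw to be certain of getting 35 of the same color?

Treat the 7 colors as pigeonholes.
In the worst case we take at most 34 of each color, but all 25 cyan, all 19 white, all 17 olive, all 20 gold, and all 32 tan (fewer than 34), giving 25 + 34 + 19 + 17 + 20 + 34 + 32 = 181.
One more token then forces some color to 35, so 181 + 1 = 182.

182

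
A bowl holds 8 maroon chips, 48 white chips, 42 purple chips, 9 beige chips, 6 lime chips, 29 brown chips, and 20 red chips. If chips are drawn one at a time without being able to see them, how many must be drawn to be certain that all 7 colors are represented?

157

The hardest color to obtain is lime: we could draw every other chip first — 162 − 6 = 156 chips — without a single lime one.
The next draw must be lime, so 156 + 1 = 157.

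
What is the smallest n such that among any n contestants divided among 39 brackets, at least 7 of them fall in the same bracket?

There are 39 brackets acting as pigeonholes.
With 39 × 6 = 234 contestants we could place exactly 6 in each, with no class reaching 7.
One more forces some class to hold 7, so 234 + 1 = 235.

235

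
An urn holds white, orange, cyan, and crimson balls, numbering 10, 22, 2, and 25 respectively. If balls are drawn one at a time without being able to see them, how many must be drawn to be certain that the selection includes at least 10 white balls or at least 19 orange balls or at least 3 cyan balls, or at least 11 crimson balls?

The worst case stops just short of every target: 9 white, 18 orange, 2 cyan, 10 crimson — 9 + 18 + 2 + 10 = 39 balls.
One more ball must push some color to its target, so 39 + 1 = 40.

40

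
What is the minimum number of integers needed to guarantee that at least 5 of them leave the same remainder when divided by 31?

125

There are 31 residue classes modulo 31 acting as pigeonholes.
With 31 × 4 = 124 integers we could place exactly 4 in each, with no class reaching 5.
One more forces some class to hold 5, so 124 + 1 = 125.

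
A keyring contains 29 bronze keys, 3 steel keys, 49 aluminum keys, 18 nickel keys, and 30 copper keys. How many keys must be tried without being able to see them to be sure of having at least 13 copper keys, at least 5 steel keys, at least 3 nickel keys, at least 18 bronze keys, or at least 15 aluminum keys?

The worst case stops just short of every target: 17 bronze, all 3 steel, 14 aluminum, 2 nickel, 12 copper — 17 + 3 + 14 + 2 + 12 = 48 keys.
One more key must push some type to its target, so 48 + 1 = 49.

49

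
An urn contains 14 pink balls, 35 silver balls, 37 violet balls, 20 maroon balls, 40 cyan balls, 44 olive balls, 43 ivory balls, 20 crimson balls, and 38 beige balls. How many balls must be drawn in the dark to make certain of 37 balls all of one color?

In the worst case we take at most 36 of each color, but all 14 pink, all 35 silver, all 20 maroon, and all 20 crimson (fewer than 36), giving 14 + 35 + 36 + 20 + 36 + 36 + 36 + 20 + 36 = 269.
One more ball then forces some color to 37, so 269 + 1 = 270.

270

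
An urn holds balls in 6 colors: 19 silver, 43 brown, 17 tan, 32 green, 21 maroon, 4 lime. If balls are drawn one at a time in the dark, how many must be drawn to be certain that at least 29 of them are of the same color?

In the worst case we take at most 28 of each color, but all 19 silver, all 17 tan, all 21 maroon, and all 4 lime (fewer than 28), giving 19 + 28 + 17 + 28 + 21 + 4 = 117.
One more ball then forces some color to 29, so 117 + 1 = 118.

118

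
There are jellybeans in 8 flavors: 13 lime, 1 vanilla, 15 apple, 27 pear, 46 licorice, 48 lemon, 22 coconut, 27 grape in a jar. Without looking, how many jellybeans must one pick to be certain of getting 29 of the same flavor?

In the worst case we take at most 28 of each flavor, but all 13 lime, all 1 vanilla, all 15 apple, all 27 pear, all 22 coconut, and all 27 grape (fewer than 28), giving 13 + 1 + 15 + 27 + 28 + 28 + 22 + 27 = 161.
One more jellybean then forces some flavor to 29, so 161 + 1 = 162.

162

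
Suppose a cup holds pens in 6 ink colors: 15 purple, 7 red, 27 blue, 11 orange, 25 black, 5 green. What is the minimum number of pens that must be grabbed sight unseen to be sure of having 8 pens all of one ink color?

In the worst case we take at most 7 of each ink color, but all 5 green (fewer than 7), giving 7 + 7 + 7 + 7 + 7 + 5 = 40.
One more pen then forces some ink color to 8, so 40 + 1 = 41.

41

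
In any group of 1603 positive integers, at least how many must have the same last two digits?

17

The 1603 positive integers fall into 100 possible two-digit endings.
If each of the 100 possible two-digit endings held at most 16, the total would be at most 100 × 16 = 1600 < 1603, a contradiction.
So at least one holds ⌈1603/100⌉ = 17.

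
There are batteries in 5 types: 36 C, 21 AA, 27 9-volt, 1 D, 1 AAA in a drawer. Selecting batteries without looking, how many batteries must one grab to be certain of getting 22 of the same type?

66

In the worst case we take at most 21 of each type, but all 1 D and all 1 AAA (fewer than 21), giving 21 + 21 + 21 + 1 + 1 = 65.
One more battery then forces some type to 22, so 65 + 1 = 66.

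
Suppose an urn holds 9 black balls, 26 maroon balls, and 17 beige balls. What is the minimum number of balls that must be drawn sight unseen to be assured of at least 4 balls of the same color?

10

Treat the 3 colors as pigeonholes.
The worst case takes 3 balls of each color without reaching 4 of any: 3 × 3 = 9.
The next ball must bring some color to 4, so 9 + 1 = 10.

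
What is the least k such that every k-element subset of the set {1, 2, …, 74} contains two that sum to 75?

38

Partition {1, …, 74} into 37 pairs: {1,74}, {2,73}, …, {37,38}.
Choosing 37 integers — say the integers 1 through 37 — takes one from each pair and avoids the property.
Choosing 38 forces two into the same pair by pigeonhole, and those sum to 75. So 38.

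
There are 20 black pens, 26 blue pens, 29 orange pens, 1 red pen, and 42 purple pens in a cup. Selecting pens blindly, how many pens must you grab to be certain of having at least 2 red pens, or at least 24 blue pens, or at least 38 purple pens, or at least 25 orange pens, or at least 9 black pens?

Each of the 5 ink colors has its own threshold; avoid all of them simultaneously.
The worst case stops just short of every target: 8 black, 23 blue, 24 orange, 1 red, 37 purple — 8 + 23 + 24 + 1 + 37 = 93 pens.
One more pen must push some ink color to its target, so 93 + 1 = 94.

94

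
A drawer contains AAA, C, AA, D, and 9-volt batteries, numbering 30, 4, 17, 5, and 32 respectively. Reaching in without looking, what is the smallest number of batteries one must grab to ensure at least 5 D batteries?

To avoid D batteries as long as possible, exhaust the other 4 types first.
The worst case draws every non-D battery first: 30 + 4 + 17 + 32 = 83.
The next 5 draws are then forced to be D, giving 83 + 5 = 88.

88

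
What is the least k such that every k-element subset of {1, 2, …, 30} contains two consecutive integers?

16

Partition {1, …, 30} into 15 pairs: {1,2}, {3,4}, …, {29,30}.
Choosing 15 integers — say the 15 even numbers 2, 4, …, 30 — takes one from each pair and avoids the property.
Choosing 16 forces two into the same pair by pigeonhole, and those are consecutive. So 16.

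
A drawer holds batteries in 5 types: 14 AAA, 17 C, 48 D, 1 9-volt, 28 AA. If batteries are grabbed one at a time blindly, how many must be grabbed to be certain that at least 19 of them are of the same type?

69

In the worst case we take at most 18 of each type, but all 14 AAA, all 17 C, and all 1 9-volt (fewer than 18), giving 14 + 17 + 18 + 1 + 18 = 68.
One more battery then forces some type to 19, so 68 + 1 = 69.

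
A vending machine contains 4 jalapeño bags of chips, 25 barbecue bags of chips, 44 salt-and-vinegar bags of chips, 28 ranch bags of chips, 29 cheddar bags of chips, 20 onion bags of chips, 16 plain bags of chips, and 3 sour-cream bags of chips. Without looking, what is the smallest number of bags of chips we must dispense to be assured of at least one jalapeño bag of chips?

To avoid jalapeño bags of chips as long as possible, exhaust the other 7 flavors first.
The worst case draws every non-jalapeño bag of chips first: 25 + 44 + 28 + 29 + 20 + 16 + 3 = 165.
The next draw is then forced to be jalapeño, giving 165 + 1 = 166.

166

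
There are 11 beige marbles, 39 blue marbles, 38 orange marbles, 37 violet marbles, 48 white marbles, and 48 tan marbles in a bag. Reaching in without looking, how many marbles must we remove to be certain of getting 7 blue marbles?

The worst case draws every non-blue marble first: 11 + 38 + 37 + 48 + 48 = 182.
The next 7 draws are then forced to be blue, giving 182 + 7 = 189.

189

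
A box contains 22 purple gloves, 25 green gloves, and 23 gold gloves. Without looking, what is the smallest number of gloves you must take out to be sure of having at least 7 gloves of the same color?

The worst case takes 6 gloves of each color without reaching 7 of any: 3 × 6 = 18.
The next glove must bring some color to 7, so 18 + 1 = 19.

19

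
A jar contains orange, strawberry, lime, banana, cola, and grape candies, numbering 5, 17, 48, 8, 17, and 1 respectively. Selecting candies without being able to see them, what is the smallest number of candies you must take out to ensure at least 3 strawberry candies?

82

To avoid strawberry candies as long as possible, exhaust the other 5 flavors first.
The worst case draws every non-strawberry candy first: 5 + 48 + 8 + 17 + 1 = 79.
The next 3 draws are then forced to be strawberry, giving 79 + 3 = 82.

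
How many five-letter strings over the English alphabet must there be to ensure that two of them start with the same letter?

27

There are 26 possible first letters acting as pigeonholes.
With 26 five-letter strings over the English alphabet we could place one in each, avoiding any repeat.
One more forces some class to hold 2, so 26 + 1 = 27.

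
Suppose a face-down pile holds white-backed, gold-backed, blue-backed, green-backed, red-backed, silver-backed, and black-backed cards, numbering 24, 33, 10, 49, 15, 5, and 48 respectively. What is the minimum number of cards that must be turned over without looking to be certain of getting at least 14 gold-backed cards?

165

To avoid gold-backed cards as long as possible, exhaust the other 6 back colors first.
The worst case draws every non-gold-backed card first: 24 + 10 + 49 + 15 + 5 + 48 = 151.
The next 14 draws are then forced to be gold-backed, giving 151 + 14 = 165.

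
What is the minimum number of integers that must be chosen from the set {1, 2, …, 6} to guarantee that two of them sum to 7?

4

Partition {1, …, 6} into 3 pairs: {1,6}, {2,5}, …, {3,4}.
Choosing 3 integers — say the integers 1 through 3 — takes one from each pair and avoids the property.
Choosing 4 forces two into the same pair by pigeonhole, and those sum to 7. So 4.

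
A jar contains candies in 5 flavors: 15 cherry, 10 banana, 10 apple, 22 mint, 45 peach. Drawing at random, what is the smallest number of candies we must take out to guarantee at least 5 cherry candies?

The worst case draws every non-cherry candy first: 10 + 10 + 22 + 45 = 87.
The next 5 draws are then forced to be cherry, giving 87 + 5 = 92.

92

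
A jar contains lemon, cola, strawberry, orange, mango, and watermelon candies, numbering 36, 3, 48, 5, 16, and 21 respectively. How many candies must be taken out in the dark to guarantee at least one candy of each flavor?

The hardest flavor to obtain is cola: we could draw every other candy first — 129 − 3 = 126 candies — without a single cola one.
The next draw must be cola, so 126 + 1 = 127.

127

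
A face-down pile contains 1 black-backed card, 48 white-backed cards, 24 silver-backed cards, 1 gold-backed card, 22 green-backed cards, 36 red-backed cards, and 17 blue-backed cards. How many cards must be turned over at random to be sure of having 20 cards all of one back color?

96

In the worst case we take at most 19 of each back color, but all 1 black-backed, all 1 gold-backed, and all 17 blue-backed (fewer than 19), giving 1 + 19 + 19 + 1 + 19 + 19 + 17 = 95.
One more card then forces some back color to 20, so 95 + 1 = 96.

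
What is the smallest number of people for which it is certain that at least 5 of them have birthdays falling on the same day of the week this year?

29

There are 7 days of the week acting as pigeonholes.
With 7 × 4 = 28 people we could place exactly 4 in each, with no class reaching 5.
One more forces some class to hold 5, so 28 + 1 = 29.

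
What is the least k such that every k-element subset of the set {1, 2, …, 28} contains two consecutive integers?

Partition {1, …, 28} into 14 pairs: {1,2}, {3,4}, …, {27,28}.
Choosing 14 integers — say the 14 even numbers 2, 4, …, 28 — takes one from each pair and avoids the property.
Choosing 15 forces two into the same pair by pigeonhole, and those are consecutive. So 15.

15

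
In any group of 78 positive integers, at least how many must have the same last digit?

8

There are 10 possible last digits, which serve as the pigeonholes.
If each of the 10 possible last digits held at most 7, the total would be at most 10 × 7 = 70 < 78, a contradiction.
So at least one holds ⌈78/10⌉ = 8.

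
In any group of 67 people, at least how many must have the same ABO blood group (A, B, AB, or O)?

17

There are 4 ABO blood groups, which serve as the pigeonholes.
If each of the 4 ABO blood groups held at most 16, the total would be at most 4 × 16 = 64 < 67, a contradiction.
So at least one holds ⌈67/4⌉ = 17.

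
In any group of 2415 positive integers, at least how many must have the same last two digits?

There are 100 possible two-digit endings, which serve as the pigeonholes.
If each of the 100 possible two-digit endings held at most 24, the total would be at most 100 × 24 = 2400 < 2415, a contradiction.
So at least one holds ⌈2415/100⌉ = 25.

25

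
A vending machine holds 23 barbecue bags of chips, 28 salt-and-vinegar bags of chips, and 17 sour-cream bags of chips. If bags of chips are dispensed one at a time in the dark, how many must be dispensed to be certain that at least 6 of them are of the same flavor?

16

The worst case takes 5 bags of chips of each flavor without reaching 6 of any: 3 × 5 = 15.
The next bag of chips must bring some flavor to 6, so 15 + 1 = 16.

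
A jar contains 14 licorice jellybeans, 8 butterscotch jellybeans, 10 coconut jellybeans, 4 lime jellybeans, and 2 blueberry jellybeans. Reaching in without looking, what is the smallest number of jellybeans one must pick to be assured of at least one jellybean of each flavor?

37

The hardest flavor to obtain is blueberry: we could draw every other jellybean first — 38 − 2 = 36 jellybeans — without a single blueberry one.
The next draw must be blueberry, so 36 + 1 = 37.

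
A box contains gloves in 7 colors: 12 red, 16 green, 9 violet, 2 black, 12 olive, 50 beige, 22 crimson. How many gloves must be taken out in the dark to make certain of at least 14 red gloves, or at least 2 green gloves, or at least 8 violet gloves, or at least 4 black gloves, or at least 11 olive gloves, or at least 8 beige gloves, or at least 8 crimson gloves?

The worst case stops just short of every target: all 12 red, 1 green, 7 violet, all 2 black, 10 olive, 7 beige, 7 crimson — 12 + 1 + 7 + 2 + 10 + 7 + 7 = 46 gloves.
One more glove must push some color to its target, so 46 + 1 = 47.

47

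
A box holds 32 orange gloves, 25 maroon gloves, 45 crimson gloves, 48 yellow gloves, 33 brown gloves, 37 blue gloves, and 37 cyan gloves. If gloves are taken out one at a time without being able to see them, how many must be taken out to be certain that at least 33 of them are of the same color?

Treat the 7 colors as pigeonholes.
In the worst case we take at most 32 of each color, but all 25 maroon (fewer than 32), giving 32 + 25 + 32 + 32 + 32 + 32 + 32 = 217.
One more glove then forces some color to 33, so 217 + 1 = 218.

218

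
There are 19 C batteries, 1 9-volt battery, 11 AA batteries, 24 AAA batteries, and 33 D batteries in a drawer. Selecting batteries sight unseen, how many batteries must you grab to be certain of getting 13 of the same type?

Treat the 5 types as pigeonholes.
In the worst case we take at most 12 of each type, but all 1 9-volt and all 11 AA (fewer than 12), giving 12 + 1 + 11 + 12 + 12 = 48.
One more battery then forces some type to 13, so 48 + 1 = 49.

49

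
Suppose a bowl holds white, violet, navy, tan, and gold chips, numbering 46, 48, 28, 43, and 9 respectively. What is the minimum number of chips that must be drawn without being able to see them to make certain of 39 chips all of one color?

152

In the worst case we take at most 38 of each color, but all 28 navy and all 9 gold (fewer than 38), giving 38 + 38 + 28 + 38 + 9 = 151.
One more chip then forces some color to 39, so 151 + 1 = 152.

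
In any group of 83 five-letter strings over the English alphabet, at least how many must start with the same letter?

The 83 five-letter strings over the English alphabet fall into 26 possible first letters.
If each of the 26 possible first letters held at most 3, the total would be at most 26 × 3 = 78 < 83, a contradiction.
So at least one holds ⌈83/26⌉ = 4.

4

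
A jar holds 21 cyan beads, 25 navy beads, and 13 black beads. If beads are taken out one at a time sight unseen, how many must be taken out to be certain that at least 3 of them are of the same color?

7

The worst case takes 2 beads of each color without reaching 3 of any: 3 × 2 = 6.
The next bead must bring some color to 3, so 6 + 1 = 7.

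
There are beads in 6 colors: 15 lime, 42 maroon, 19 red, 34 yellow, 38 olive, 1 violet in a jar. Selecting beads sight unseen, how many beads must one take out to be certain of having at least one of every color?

The hardest color to obtain is violet: we could draw every other bead first — 149 − 1 = 148 beads — without a single violet one.
The next draw must be violet, so 148 + 1 = 149.

149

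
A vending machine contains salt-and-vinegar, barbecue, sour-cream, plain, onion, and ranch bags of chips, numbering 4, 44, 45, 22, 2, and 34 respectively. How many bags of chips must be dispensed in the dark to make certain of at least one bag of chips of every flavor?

The hardest flavor to obtain is onion: we could draw every other bag of chips first — 151 − 2 = 149 bags of chips — without a single onion one.
The next draw must be onion, so 149 + 1 = 150.

150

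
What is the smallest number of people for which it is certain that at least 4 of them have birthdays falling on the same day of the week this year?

22

There are 7 days of the week acting as pigeonholes.
With 7 × 3 = 21 people we could place exactly 3 in each, with no class reaching 4.
One more forces some class to hold 4, so 21 + 1 = 22.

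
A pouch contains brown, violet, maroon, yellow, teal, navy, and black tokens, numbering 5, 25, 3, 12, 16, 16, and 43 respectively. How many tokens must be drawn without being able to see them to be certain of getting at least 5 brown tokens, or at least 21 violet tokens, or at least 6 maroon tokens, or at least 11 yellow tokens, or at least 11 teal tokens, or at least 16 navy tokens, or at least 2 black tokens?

64

Each of the 7 colors has its own threshold; avoid all of them simultaneously.
The worst case stops just short of every target: 4 brown, 20 violet, all 3 maroon, 10 yellow, 10 teal, 15 navy, 1 black — 4 + 20 + 3 + 10 + 10 + 15 + 1 = 63 tokens.
One more token must push some color to its target, so 63 + 1 = 64.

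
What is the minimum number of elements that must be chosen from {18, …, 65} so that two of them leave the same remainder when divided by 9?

Use the pigeonhole principle on residue classes: group the integers by remainder mod 9; there are 9 residue classes, each nonempty in this range.
Choosing one from each class (9 integers) avoids any shared remainder.
One more choice must repeat a class, so two differ by a multiple of 9. Hence 9 + 1 = 10.

10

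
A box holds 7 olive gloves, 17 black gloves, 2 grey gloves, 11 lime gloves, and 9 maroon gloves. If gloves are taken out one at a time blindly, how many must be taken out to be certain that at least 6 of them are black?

The worst case draws every non-black glove first: 7 + 2 + 11 + 9 = 29.
The next 6 draws are then forced to be black, giving 29 + 6 = 35.

35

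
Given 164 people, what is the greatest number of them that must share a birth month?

There are 12 months of the year, which serve as the pigeonholes.
If each of the 12 months of the year held at most 13, the total would be at most 12 × 13 = 156 < 164, a contradiction.
So at least one holds ⌈164/12⌉ = 14.

14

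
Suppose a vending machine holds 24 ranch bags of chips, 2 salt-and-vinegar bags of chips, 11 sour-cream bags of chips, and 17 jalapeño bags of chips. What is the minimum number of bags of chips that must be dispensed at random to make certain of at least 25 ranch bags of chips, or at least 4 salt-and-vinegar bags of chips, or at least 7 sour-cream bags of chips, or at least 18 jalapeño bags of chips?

Each of the 4 flavors has its own threshold; avoid all of them simultaneously.
The worst case stops just short of every target: 24 ranch, all 2 salt-and-vinegar, 6 sour-cream, 17 jalapeño — 24 + 2 + 6 + 17 = 49 bags of chips.
One more bag of chips must push some flavor to its target, so 49 + 1 = 50.

50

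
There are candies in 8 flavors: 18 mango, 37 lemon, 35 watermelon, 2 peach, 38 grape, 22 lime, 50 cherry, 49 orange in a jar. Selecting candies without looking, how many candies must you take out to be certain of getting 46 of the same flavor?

In the worst case we take at most 45 of each flavor, but all 18 mango, all 37 lemon, all 35 watermelon, all 2 peach, all 38 grape, and all 22 lime (fewer than 45), giving 18 + 37 + 35 + 2 + 38 + 22 + 45 + 45 = 242.
One more candy then forces some flavor to 46, so 242 + 1 = 243.

243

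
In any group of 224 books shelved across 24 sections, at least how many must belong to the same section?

The 224 books fall into 24 sections.
If each of the 24 sections held at most 9, the total would be at most 24 × 9 = 216 < 224, a contradiction.
So at least one holds ⌈224/24⌉ = 10.

10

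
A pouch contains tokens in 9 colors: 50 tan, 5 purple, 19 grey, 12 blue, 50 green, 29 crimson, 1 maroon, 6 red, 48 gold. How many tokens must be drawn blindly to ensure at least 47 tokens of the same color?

In the worst case we take at most 46 of each color, but all 5 purple, all 19 grey, all 12 blue, all 29 crimson, all 1 maroon, and all 6 red (fewer than 46), giving 46 + 5 + 19 + 12 + 46 + 29 + 1 + 6 + 46 = 210.
One more token then forces some color to 47, so 210 + 1 = 211.

211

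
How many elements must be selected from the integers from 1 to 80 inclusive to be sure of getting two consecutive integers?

Partition {1, …, 80} into 40 pairs: {1,2}, {3,4}, …, {79,80}.
Choosing 40 integers — say the 40 even numbers 2, 4, …, 80 — takes one from each pair and avoids the property.
Choosing 41 forces two into the same pair by pigeonhole, and those are consecutive. So 41.

41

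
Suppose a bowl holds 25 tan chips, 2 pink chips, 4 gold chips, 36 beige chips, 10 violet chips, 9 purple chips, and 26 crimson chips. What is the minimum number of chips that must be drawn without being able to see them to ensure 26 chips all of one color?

In the worst case we take at most 25 of each color, but all 2 pink, all 4 gold, all 10 violet, and all 9 purple (fewer than 25), giving 25 + 2 + 4 + 25 + 10 + 9 + 25 = 100.
One more chip then forces some color to 26, so 100 + 1 = 101.

101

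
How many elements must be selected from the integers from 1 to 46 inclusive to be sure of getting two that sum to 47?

24

Partition {1, …, 46} into 23 pairs: {1,46}, {2,45}, …, {23,24}.
Choosing 23 integers — say the integers 1 through 23 — takes one from each pair and avoids the property.
Choosing 24 forces two into the same pair by pigeonhole, and those sum to 47. So 24.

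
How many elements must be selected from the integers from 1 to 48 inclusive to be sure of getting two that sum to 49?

Partition {1, …, 48} into 24 pairs: {1,48}, {2,47}, …, {24,25}.
Choosing 24 integers — say the integers 1 through 24 — takes one from each pair and avoids the property.
Choosing 25 forces two into the same pair by pigeonhole, and those sum to 49. So 25.

25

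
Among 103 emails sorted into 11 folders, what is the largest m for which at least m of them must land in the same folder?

10

The 103 emails fall into 11 folders.
If each of the 11 folders held at most 9, the total would be at most 11 × 9 = 99 < 103, a contradiction.
So at least one holds ⌈103/11⌉ = 10.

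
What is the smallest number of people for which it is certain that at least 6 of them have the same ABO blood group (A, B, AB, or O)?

There are 4 ABO blood groups acting as pigeonholes.
With 4 × 5 = 20 people we could place exactly 5 in each, with no class reaching 6.
One more forces some class to hold 6, so 20 + 1 = 21.

21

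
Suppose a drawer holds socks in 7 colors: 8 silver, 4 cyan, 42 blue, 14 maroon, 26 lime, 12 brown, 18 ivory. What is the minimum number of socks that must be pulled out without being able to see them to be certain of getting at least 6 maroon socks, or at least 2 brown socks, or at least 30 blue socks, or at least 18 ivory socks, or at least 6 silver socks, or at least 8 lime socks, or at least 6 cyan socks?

The worst case stops just short of every target: 5 silver, all 4 cyan, 29 blue, 5 maroon, 7 lime, 1 brown, 17 ivory — 5 + 4 + 29 + 5 + 7 + 1 + 17 = 68 socks.
One more sock must push some color to its target, so 68 + 1 = 69.

69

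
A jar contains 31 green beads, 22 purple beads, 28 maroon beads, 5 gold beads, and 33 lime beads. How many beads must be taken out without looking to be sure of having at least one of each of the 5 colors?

115

The hardest color to obtain is gold: we could draw every other bead first — 119 − 5 = 114 beads — without a single gold one.
The next draw must be gold, so 114 + 1 = 115.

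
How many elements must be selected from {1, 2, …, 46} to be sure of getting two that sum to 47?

Partition {1, …, 46} into 23 pairs: {1,46}, {2,45}, …, {23,24}.
Choosing 23 integers — say the integers 1 through 23 — takes one from each pair and avoids the property.
Choosing 24 forces two into the same pair by pigeonhole, and those sum to 47. So 24.

24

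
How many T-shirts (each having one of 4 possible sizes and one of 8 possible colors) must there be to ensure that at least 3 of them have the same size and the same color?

There are 4 × 8 = 32 (size, color) combinations acting as pigeonholes.
With 32 × 2 = 64 T-shirts we could place exactly 2 in each, with no (size, color) pair reaching 3.
One more forces some (size, color) pair to hold 3, so 64 + 1 = 65.

65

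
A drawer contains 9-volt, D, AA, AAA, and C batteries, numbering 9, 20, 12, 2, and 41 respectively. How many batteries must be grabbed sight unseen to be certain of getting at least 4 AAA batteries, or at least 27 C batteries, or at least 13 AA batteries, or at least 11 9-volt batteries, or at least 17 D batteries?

Each of the 5 types has its own threshold; avoid all of them simultaneously.
The worst case stops just short of every target: all 9 9-volt, 16 D, 12 AA, all 2 AAA, 26 C — 9 + 16 + 12 + 2 + 26 = 65 batteries.
One more battery must push some type to its target, so 65 + 1 = 66.

66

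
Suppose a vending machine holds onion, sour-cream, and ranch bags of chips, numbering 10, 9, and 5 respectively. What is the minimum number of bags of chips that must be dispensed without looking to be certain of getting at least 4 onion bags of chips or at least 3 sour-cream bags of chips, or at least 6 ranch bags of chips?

Each of the 3 flavors has its own threshold; avoid all of them simultaneously.
The worst case stops just short of every target: 3 onion, 2 sour-cream, 5 ranch — 3 + 2 + 5 = 10 bags of chips.
One more bag of chips must push some flavor to its target, so 10 + 1 = 11.

11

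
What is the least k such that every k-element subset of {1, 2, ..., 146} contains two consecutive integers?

74

Partition {1, …, 146} into 73 pairs: {1,2}, {3,4}, …, {145,146}.
Choosing 73 integers — say the 73 even numbers 2, 4, …, 146 — takes one from each pair and avoids the property.
Choosing 74 forces two into the same pair by pigeonhole, and those are consecutive. So 74.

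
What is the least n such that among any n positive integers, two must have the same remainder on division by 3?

Use the pigeonhole principle on residue classes: two integers differ by a multiple of 3 exactly when they share a remainder mod 3.
There are 3 residue classes mod 3, so 3 integers can all lie in distinct classes.
One more integer must repeat a residue, giving a difference divisible by 3. So n = 3 + 1 = 4.

4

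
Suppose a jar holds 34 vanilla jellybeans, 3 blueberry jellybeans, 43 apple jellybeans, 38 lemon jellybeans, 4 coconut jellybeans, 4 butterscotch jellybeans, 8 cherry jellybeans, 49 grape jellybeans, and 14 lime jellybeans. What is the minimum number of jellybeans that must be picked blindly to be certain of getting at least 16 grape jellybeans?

The worst case draws every non-grape jellybean first: 34 + 3 + 43 + 38 + 4 + 4 + 8 + 14 = 148.
The next 16 draws are then forced to be grape, giving 148 + 16 = 164.

164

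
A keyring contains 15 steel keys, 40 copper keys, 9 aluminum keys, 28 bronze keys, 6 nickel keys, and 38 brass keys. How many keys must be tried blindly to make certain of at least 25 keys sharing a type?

103

In the worst case we take at most 24 of each type, but all 15 steel, all 9 aluminum, and all 6 nickel (fewer than 24), giving 15 + 24 + 9 + 24 + 6 + 24 = 102.
One more key then forces some type to 25, so 102 + 1 = 103.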